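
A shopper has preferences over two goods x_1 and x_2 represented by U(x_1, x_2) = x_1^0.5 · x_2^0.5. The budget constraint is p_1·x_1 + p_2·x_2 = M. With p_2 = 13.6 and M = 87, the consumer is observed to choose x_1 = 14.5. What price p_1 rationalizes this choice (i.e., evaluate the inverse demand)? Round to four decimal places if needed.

p_1 = 3

MU_x_1/MU_x_2 = (0.5·x_2)/(0.5·x_1); tangency sets this equal to p_1/p_2.
Rearranging, p_2·x_2 = p_1·x_1. Substituting into the budget gives p_1·x_1·(1 + 1) = M.
Demand: x_1*(p_1,p_2,M) = 0.5·M/p_1 and x_2* = 0.5·M/p_2.
Set x_1* = 14.5 in the demand function and solve for p_1: p_1 = 3.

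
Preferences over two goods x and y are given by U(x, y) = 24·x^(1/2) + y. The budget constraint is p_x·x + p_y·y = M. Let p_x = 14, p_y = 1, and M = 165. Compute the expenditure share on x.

MU_x = 12/√x, MU_y = 1. Tangency: 12/√x = p_x/p_y.
Solve: √x = 12·p_y/p_x, so x*(p_x,p_y) = (12·p_y/p_x)², and y* = (M − p_x·x*)/p_y.
Plugging in: x* = (12·1/14)² = 0.7347, y* = 154.7143.
Expenditure on x: 14·0.7347 = 10.2857; share = 0.0623.

share on x = 0.0623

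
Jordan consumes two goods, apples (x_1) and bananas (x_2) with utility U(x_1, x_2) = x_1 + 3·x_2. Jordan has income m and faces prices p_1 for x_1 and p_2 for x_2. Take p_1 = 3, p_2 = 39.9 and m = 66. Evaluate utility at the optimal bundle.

Perfect substitutes: compare marginal utility per dollar. 1/p_1 vs 3/p_2 → 0.3333 vs 0.0752.
x_1 gives more utility per dollar, so spend all income on x_1: x_1* = m/p_1, x_2* = 0.
Numerically: x_1* = 22, x_2* = 0.
Utility at the optimum: U(22, 0) = 22.

V = 22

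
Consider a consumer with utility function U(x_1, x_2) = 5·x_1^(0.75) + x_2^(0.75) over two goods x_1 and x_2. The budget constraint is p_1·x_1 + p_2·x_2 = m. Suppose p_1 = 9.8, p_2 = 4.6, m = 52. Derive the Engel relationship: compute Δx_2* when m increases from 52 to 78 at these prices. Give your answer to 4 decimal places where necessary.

Δx_2* = 0.0861

MU_x_1 ∝ 5·x_1^(-0.25), MU_x_2 ∝ x_2^(-0.25), so MRS = 5·(x_2/x_1)^(0.25) = p_1/p_2.
Solve for the ratio: x_2/x_1 = [(1/5)·p_1/p_2]^(4).
Substitute x_2 = (x_2/x_1)·x_1 into the budget: x_1* = m/(p_1 + p_2·(x_2/x_1)).
Numerically x_2/x_1 = 0.03296, so x_1* = 52/(9.8 + 4.6·0.03296) = 5.2253 and x_2* = 0.03296·5.2253 = 0.1722.
At m' = 78: x_2* = 0.2583. Change: 0.2583 − 0.1722 = 0.0861.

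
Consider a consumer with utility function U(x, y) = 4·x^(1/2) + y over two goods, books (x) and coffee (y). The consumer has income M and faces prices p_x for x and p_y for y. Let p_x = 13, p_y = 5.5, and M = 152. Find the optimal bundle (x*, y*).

x* = 0.716, y* = 25.9441

Set MRS = p_x/p_y: 2·x^(−1/2) = p_x/p_y.
Solve: √x = 2·p_y/p_x, so x*(p_x,p_y) = (2·p_y/p_x)², and y* = (M − p_x·x*)/p_y.
Plugging in: x* = (2·5.5/13)² = 0.716, y* = 25.9441.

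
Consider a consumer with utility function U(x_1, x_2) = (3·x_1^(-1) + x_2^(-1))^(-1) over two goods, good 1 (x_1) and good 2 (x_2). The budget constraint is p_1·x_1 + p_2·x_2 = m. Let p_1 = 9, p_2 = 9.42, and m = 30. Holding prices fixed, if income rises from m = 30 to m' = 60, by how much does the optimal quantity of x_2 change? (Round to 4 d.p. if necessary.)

Δx_2* = 1.1826

MRS = MU_x_1/MU_x_2 = 3·(x_2/x_1)^(2). Set equal to p_1/p_2.
Hence x_2/x_1 = ((1/3)·p_1/p_2)^(1/(2)), i.e. raised to the 0.5 power.
With the ratio pinned down, the budget gives x_1* = m/(p_1 + p_2·(x_2/x_1)) and x_2* = (x_2/x_1)·x_1*.
Numerically x_2/x_1 = 0.564333, so x_1* = 30/(9 + 9.42·0.564333) = 2.0956 and x_2* = 0.564333·2.0956 = 1.1826.
At m' = 60: x_2* = 2.3652. Change: 2.3652 − 1.1826 = 1.1826.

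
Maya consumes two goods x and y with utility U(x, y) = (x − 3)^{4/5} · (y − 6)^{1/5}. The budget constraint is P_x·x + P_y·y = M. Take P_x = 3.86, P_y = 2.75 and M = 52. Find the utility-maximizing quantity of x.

Substituting into the budget: x* = 3 + 0.8·(M − 3·P_x − 6·P_y)/P_x, and y* = 6 + 0.2·(…)/P_y.
Discretionary income = 52 − 3·3.86 − 6·2.75 = 23.92; x* = 3 + 0.8·23.92/3.86 = 7.9575.

x* = 7.9575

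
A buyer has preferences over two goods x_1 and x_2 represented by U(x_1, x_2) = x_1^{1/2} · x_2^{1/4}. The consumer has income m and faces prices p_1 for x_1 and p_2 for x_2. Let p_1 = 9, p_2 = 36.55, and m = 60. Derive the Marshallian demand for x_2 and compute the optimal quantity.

x_2* = 0.5472

The MRS is 2·x_2/x_1. Set MRS = p_1/p_2.
So 0.5·p_2·x_2 = 0.25·p_1·x_1; combined with the budget, a share 2/3 of income goes to x_1.
Demand: x_1*(p_1,p_2,m) = 2/3·m/p_1 and x_2* = 1/3·m/p_2.
At p_1=9, p_2=36.55, m=60: x_2* = 1/3·60/36.55 = 0.5472.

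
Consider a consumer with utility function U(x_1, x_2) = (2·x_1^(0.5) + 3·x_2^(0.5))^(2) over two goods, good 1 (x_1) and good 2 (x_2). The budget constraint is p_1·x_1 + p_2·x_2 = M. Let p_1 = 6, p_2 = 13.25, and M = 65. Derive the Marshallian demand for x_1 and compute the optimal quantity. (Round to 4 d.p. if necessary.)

From the CES first-order condition, (2/3)·(x_2/x_1)^(0.5) = p_1/p_2.
Hence x_2/x_1 = ((3/2)·p_1/p_2)^(1/(0.5)), i.e. raised to the 2 power.
Substitute x_2 = (x_2/x_1)·x_1 into the budget: x_1* = M/(p_1 + p_2·(x_2/x_1)).
Numerically x_2/x_1 = 0.461374, so x_1* = 65/(6 + 13.25·0.461374) = 5.366.

x_1* = 5.366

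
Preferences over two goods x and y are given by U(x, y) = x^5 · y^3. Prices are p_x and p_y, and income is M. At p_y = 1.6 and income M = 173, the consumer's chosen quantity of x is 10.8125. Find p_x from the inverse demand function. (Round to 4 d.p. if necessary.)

MU_x/MU_y = (5·y)/(3·x); tangency sets this equal to p_x/p_y.
So 5·p_y·y = 3·p_x·x; combined with the budget, a share 0.625 of income goes to x.
Demand: x*(p_x,p_y,M) = 0.625·M/p_x and y* = 0.375·M/p_y.
Set x* = 10.8125 in the demand function and solve for p_x: p_x = 10.

p_x = 10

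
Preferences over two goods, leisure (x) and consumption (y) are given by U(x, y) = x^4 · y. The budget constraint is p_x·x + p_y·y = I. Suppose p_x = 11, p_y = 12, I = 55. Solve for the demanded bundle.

x* = 4, y* = 0.9167

The MRS is 4·y/x. Set MRS = p_x/p_y.
So 4·p_y·y = p_x·x; combined with the budget, a share 0.8 of income goes to x.
Demand: x*(p_x,p_y,I) = 0.8·I/p_x and y* = 0.2·I/p_y.
At p_x=11, p_y=12, I=55: x* = 0.8·55/11 = 4, y* = 0.9167.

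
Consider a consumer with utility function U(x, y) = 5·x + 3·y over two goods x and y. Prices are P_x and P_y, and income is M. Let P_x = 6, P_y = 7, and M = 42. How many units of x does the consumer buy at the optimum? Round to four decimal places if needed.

x* = 7

Perfect substitutes: compare marginal utility per dollar. 5/P_x vs 3/P_y → 0.8333 vs 0.4286.
x gives more utility per dollar, so spend all income on x: x* = M/P_x, y* = 0.
Numerically: x* = 7, y* = 0.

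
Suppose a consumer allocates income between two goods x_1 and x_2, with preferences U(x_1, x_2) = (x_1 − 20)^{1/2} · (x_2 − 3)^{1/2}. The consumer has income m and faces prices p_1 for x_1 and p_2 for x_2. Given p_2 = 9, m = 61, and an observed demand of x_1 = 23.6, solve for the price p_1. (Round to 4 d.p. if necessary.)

p_1 = 1.25

This is Cobb-Douglas in (x_1−20, x_2−3): tangency gives 0.5·p_2·(x_2−3) = 0.5·p_1·(x_1−20).
Substituting into the budget: x_1* = 20 + 0.5·(m − 20·p_1 − 3·p_2)/p_1, and x_2* = 3 + 0.5·(…)/p_2.
Set x_1* = 23.6 in the demand function and solve for p_1: p_1 = 1.25.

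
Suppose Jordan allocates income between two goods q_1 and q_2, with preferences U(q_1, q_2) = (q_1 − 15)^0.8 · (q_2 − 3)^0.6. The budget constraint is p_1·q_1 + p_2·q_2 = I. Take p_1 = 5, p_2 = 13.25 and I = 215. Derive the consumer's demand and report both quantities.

Substituting into the budget: q_1* = 15 + 4/7·(I − 15·p_1 − 3·p_2)/p_1, and q_2* = 3 + 3/7·(…)/p_2.
Discretionary income = 215 − 15·5 − 3·13.25 = 100.25; q_1* = 15 + 4/7·100.25/5 = 26.4571; q_2* = 3 + 3/7·100.25/13.25 = 6.2426.

q_1* = 26.4571, q_2* = 6.2426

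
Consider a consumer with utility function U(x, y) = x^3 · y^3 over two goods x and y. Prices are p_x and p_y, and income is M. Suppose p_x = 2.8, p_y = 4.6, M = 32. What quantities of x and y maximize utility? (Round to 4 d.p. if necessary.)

x* = 5.7143, y* = 3.4783

Demand: x*(p_x,p_y,M) = 0.5·M/p_x and y* = 0.5·M/p_y.
At p_x=2.8, p_y=4.6, M=32: x* = 0.5·32/2.8 = 5.7143, y* = 3.4783.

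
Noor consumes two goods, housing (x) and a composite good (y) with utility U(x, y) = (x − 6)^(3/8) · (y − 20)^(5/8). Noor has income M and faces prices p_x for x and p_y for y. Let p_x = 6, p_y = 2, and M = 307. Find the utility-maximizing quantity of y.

y* = 92.1875

This is Cobb-Douglas in (x−6, y−20): tangency gives 0.375·p_y·(y−20) = 0.625·p_x·(x−6).
Substituting into the budget: x* = 6 + 0.375·(M − 6·p_x − 20·p_y)/p_x, and y* = 20 + 0.625·(…)/p_y.
Discretionary income = 307 − 6·6 − 20·2 = 231; y* = 20 + 0.625·231/2 = 92.1875.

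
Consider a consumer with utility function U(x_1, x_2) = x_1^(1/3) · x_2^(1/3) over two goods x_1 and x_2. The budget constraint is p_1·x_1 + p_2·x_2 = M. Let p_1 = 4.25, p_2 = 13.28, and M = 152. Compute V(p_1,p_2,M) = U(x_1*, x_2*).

V = 4.6775

Tangency: MRS = x_2/x_1 = p_1/p_2.
Rearranging, p_2·x_2 = p_1·x_1. Substituting into the budget gives p_1·x_1·(1 + 1) = M.
Demand: x_1*(p_1,p_2,M) = 0.5·M/p_1 and x_2* = 0.5·M/p_2.
At p_1=4.25, p_2=13.28, M=152: x_1* = 0.5·152/4.25 = 17.8824, x_2* = 5.7229.
Utility at the optimum: U(17.8824, 5.7229) = 4.6775.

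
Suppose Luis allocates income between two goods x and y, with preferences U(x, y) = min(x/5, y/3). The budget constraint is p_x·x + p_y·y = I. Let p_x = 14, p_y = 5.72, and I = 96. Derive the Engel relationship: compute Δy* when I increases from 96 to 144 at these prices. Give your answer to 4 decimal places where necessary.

Δy* = 1.6521

With perfect complements, no substitution: consume in ratio x:y = 5:3.
Budget: p_x·x + p_y·(3/5)·x = I, so (5·p_x + 3·p_y)·x = 5·I.
Demand: x*(p_x,p_y,I) = 5·I/(5·p_x + 3·p_y), y* = 3·I/(5·p_x + 3·p_y).
Here 5·14 + 3·5.72 = 87.16, giving y* = 3.3043.
At I' = 144: y* = 4.9564. Change: 4.9564 − 3.3043 = 1.6521.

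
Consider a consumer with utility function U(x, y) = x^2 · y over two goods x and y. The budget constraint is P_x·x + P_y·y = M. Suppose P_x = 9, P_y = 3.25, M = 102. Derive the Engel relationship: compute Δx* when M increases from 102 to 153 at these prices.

The MRS is 2·y/x. Set MRS = P_x/P_y.
Rearranging, P_y·y = (1/2)·P_x·x. Substituting into the budget gives P_x·x·(1 + (1/2)) = M.
Demand: x*(P_x,P_y,M) = 2/3·M/P_x and y* = 1/3·M/P_y.
At P_x=9, P_y=3.25, M=102: x* = 2/3·102/9 = 7.5556.
At M' = 153: x* = 11.3333. Change: 11.3333 − 7.5556 = 3.7778.

Δx* = 3.7778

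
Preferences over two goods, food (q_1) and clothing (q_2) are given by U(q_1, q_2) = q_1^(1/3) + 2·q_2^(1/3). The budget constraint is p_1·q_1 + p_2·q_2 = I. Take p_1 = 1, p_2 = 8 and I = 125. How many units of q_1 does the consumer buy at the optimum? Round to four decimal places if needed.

q_1* = 62.5

From the CES first-order condition, (1/2)·(q_2/q_1)^(2/3) = p_1/p_2.
Solve for the ratio: q_2/q_1 = [2·p_1/p_2]^(1.5).
Substitute q_2 = (q_2/q_1)·q_1 into the budget: q_1* = I/(p_1 + p_2·(q_2/q_1)).
Numerically q_2/q_1 = 0.125, so q_1* = 125/(1 + 8·0.125) = 62.5.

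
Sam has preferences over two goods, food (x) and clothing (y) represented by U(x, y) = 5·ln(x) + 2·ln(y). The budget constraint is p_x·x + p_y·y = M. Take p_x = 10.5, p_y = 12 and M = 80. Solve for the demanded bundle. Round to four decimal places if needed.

x* = 5.4422, y* = 1.9048

Demand: x*(p_x,p_y,M) = 5/7·M/p_x and y* = 2/7·M/p_y.
At p_x=10.5, p_y=12, M=80: x* = 5/7·80/10.5 = 5.4422, y* = 1.9048.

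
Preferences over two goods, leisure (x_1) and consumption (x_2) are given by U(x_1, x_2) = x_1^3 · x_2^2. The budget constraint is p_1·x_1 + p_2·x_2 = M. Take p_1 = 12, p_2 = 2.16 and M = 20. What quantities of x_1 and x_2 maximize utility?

Tangency: MRS = (3/2)·x_2/x_1 = p_1/p_2.
So 3·p_2·x_2 = 2·p_1·x_1; combined with the budget, a share 0.6 of income goes to x_1.
Demand: x_1*(p_1,p_2,M) = 0.6·M/p_1 and x_2* = 0.4·M/p_2.
At p_1=12, p_2=2.16, M=20: x_1* = 0.6·20/12 = 1, x_2* = 3.7037.

x_1* = 1, x_2* = 3.7037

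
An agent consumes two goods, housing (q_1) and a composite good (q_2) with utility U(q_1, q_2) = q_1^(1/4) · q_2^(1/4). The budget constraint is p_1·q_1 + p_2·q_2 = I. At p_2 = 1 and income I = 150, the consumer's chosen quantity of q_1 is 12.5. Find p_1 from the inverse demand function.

p_1 = 6

Tangency: MRS = q_2/q_1 = p_1/p_2.
Rearranging, p_2·q_2 = p_1·q_1. Substituting into the budget gives p_1·q_1·(1 + 1) = I.
Demand: q_1*(p_1,p_2,I) = 0.5·I/p_1 and q_2* = 0.5·I/p_2.
Set q_1* = 12.5 in the demand function and solve for p_1: p_1 = 6.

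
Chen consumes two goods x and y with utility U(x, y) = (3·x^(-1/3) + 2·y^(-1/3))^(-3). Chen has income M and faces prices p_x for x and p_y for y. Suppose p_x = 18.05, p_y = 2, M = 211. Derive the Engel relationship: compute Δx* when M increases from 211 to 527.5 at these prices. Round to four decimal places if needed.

Δx* = 12.2992

MRS = MU_x/MU_y = (3/2)·(y/x)^(4/3). Set equal to p_x/p_y.
Hence y/x = ((2/3)·p_x/p_y)^(1/(4/3)), i.e. raised to the 0.75 power.
Substitute y = (y/x)·x into the budget: x* = M/(p_x + p_y·(y/x)).
Numerically y/x = 3.841643, so x* = 211/(18.05 + 2·3.841643) = 8.1995.
At M' = 527.5: x* = 20.4987. Change: 20.4987 − 8.1995 = 12.2992.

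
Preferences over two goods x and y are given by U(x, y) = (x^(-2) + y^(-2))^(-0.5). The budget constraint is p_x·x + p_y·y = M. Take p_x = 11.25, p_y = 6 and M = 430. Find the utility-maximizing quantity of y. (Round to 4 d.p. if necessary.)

y* = 28.4329

From the CES first-order condition, (y/x)^(3) = p_x/p_y.
Hence y/x = (p_x/p_y)^(1/(3)), i.e. raised to the 1/3 power.
With the ratio pinned down, the budget gives x* = M/(p_x + p_y·(y/x)) and y* = (y/x)·x*.
Numerically y/x = 1.233106, so x* = 430/(11.25 + 6·1.233106) = 23.058 and y* = 1.233106·23.058 = 28.4329.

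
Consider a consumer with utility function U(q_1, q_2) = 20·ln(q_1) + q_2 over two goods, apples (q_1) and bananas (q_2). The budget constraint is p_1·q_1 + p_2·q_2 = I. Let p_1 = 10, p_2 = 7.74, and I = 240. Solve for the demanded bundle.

q_1* = 15.48, q_2* = 11.0078

So q_1*(p_1,p_2) = 20·p_2/p_1, independent of income; and q_2* = (I − 20·p_2)/p_2.
At the given prices: q_1* = 20·7.74/10 = 15.48, and q_2* = 11.0078.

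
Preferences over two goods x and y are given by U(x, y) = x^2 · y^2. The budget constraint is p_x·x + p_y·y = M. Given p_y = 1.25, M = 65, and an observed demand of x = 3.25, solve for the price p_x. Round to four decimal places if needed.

p_x = 10

The MRS is y/x. Set MRS = p_x/p_y.
Rearranging, p_y·y = p_x·x. Substituting into the budget gives p_x·x·(1 + 1) = M.
Demand: x*(p_x,p_y,M) = 0.5·M/p_x and y* = 0.5·M/p_y.
Set x* = 3.25 in the demand function and solve for p_x: p_x = 10.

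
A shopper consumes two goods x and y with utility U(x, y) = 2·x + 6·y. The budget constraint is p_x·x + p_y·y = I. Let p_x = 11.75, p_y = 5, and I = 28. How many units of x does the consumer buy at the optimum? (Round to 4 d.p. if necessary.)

x* = 0

Perfect substitutes: compare marginal utility per dollar. 2/p_x vs 6/p_y → 0.1702 vs 1.2.
y gives more utility per dollar, so spend all income on y: y* = I/p_y, x* = 0.
Numerically: x* = 0, y* = 5.6.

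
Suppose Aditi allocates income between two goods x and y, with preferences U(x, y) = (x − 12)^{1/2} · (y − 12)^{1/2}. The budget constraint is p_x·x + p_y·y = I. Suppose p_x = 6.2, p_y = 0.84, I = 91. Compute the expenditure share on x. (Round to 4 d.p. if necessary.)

This is Cobb-Douglas in (x−12, y−12): tangency gives 0.5·p_y·(y−12) = 0.5·p_x·(x−12).
After buying the subsistence bundle (12, 12), a share 0.5 of the remaining income goes to x: x* = 12 + 0.5·(I − 12p_x − 12p_y)/p_x.
Discretionary income = 91 − 12·6.2 − 12·0.84 = 6.52; x* = 12 + 0.5·6.52/6.2 = 12.5258; y* = 12 + 0.5·6.52/0.84 = 15.881.
Expenditure on x: 6.2·12.5258 = 77.66; share = 0.8534.

share on x = 0.8534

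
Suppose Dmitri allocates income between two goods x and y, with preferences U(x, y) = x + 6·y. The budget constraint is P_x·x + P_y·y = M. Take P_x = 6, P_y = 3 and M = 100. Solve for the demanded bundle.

x* = 0, y* = 33.3333

Linear utility — the consumer picks whichever good has higher MU/price: 1/6 = 0.1667 vs 6/3 = 2.
y gives more utility per dollar, so spend all income on y: y* = M/P_y, x* = 0.
Numerically: x* = 0, y* = 33.3333.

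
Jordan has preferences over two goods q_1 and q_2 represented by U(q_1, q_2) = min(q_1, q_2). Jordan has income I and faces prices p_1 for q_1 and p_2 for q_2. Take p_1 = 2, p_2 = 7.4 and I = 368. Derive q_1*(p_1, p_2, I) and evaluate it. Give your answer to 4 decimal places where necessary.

q_1* = 39.1489

With perfect complements, no substitution: consume in ratio q_1:q_2 = 1:1.
Budget: p_1·q_1 + p_2·q_1 = I, so (p_1 + p_2)·q_1 = I.
Demand: q_1*(p_1,p_2,I) = I/(p_1 + p_2), q_2* = I/(p_1 + p_2).
Here 2 + 7.4 = 9.4, giving q_1* = 39.1489.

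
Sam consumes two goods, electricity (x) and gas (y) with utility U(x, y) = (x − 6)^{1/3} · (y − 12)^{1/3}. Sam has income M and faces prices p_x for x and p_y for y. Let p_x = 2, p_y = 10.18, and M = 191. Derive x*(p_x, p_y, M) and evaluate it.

x* = 20.21

Substituting into the budget: x* = 6 + 0.5·(M − 6·p_x − 12·p_y)/p_x, and y* = 12 + 0.5·(…)/p_y.
Discretionary income = 191 − 6·2 − 12·10.18 = 56.84; x* = 6 + 0.5·56.84/2 = 20.21.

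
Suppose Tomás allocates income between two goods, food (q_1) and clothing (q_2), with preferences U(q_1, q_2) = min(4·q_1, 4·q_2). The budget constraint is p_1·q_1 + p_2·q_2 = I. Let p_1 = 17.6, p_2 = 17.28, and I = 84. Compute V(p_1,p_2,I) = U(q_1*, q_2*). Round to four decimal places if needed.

Leontief preferences: the optimum is at the kink where q_1/4 = q_2/4, i.e. q_2 = q_1.
Budget: p_1·q_1 + p_2·q_1 = I, so (4·p_1 + 4·p_2)·q_1 = 4·I.
Demand: q_1*(p_1,p_2,I) = 4·I/(4·p_1 + 4·p_2), q_2* = 4·I/(4·p_1 + 4·p_2).
Here 4·17.6 + 4·17.28 = 139.52, giving q_1* = 2.4083 and q_2* = 2.4083.
Utility at the optimum: U(2.4083, 2.4083) = 9.633.

V = 9.633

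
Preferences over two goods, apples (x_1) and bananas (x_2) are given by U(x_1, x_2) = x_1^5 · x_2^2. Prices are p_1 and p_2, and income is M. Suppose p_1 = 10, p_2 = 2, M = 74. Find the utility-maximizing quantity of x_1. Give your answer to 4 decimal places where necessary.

x_1* = 5.2857

The MRS is (5/2)·x_2/x_1. Set MRS = p_1/p_2.
Rearranging, p_2·x_2 = (2/5)·p_1·x_1. Substituting into the budget gives p_1·x_1·(1 + (2/5)) = M.
Demand: x_1*(p_1,p_2,M) = 5/7·M/p_1 and x_2* = 2/7·M/p_2.
At p_1=10, p_2=2, M=74: x_1* = 5/7·74/10 = 5.2857.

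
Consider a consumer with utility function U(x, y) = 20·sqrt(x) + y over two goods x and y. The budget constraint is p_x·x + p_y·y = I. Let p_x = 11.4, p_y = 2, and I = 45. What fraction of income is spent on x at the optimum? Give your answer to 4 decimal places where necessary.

Solve: √x = 10·p_y/p_x, so x*(p_x,p_y) = (10·p_y/p_x)², and y* = (I − p_x·x*)/p_y.
Plugging in: x* = (10·2/11.4)² = 3.0779, y* = 4.9561.
Expenditure on x: 11.4·3.0779 = 35.0877; share = 0.7797.

share on x = 0.7797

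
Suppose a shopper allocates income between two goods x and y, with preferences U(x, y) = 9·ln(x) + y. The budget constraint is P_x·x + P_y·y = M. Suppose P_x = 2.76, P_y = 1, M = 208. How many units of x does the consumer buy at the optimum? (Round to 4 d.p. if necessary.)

x* = 3.2609

Set MRS = P_x/P_y: (9/x)/1 = P_x/P_y.
So x*(P_x,P_y) = 9·P_y/P_x, independent of income; and y* = (M − 9·P_y)/P_y.
At the given prices: x* = 9·1/2.76 = 3.2609.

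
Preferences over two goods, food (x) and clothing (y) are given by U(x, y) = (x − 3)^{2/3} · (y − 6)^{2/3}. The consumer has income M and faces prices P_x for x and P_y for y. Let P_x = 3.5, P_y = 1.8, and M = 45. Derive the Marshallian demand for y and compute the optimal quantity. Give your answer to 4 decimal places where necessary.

After buying the subsistence bundle (3, 6), a share 0.5 of the remaining income goes to x: x* = 3 + 0.5·(M − 3P_x − 6P_y)/P_x.
Discretionary income = 45 − 3·3.5 − 6·1.8 = 23.7; y* = 6 + 0.5·23.7/1.8 = 12.5833.

y* = 12.5833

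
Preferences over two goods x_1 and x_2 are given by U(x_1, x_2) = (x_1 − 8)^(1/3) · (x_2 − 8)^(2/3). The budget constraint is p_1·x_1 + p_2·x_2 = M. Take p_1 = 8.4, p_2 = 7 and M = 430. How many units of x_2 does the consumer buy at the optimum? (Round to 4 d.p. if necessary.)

After buying the subsistence bundle (8, 8), a share 1/3 of the remaining income goes to x_1: x_1* = 8 + 1/3·(M − 8p_1 − 8p_2)/p_1.
Discretionary income = 430 − 8·8.4 − 8·7 = 306.8; x_2* = 8 + 2/3·306.8/7 = 37.219.

x_2* = 37.219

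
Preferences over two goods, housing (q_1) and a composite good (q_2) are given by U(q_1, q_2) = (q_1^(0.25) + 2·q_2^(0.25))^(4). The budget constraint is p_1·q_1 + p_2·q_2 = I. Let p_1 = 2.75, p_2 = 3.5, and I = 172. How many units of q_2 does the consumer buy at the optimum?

MU_q_1 ∝ q_1^(-0.75), MU_q_2 ∝ 2·q_2^(-0.75), so MRS = (1/2)·(q_2/q_1)^(0.75) = p_1/p_2.
Solve for the ratio: q_2/q_1 = [2·p_1/p_2]^(4/3).
Substitute q_2 = (q_2/q_1)·q_1 into the budget: q_1* = I/(p_1 + p_2·(q_2/q_1)).
Numerically q_2/q_1 = 1.826948, so q_1* = 172/(2.75 + 3.5·1.826948) = 18.8095 and q_2* = 1.826948·18.8095 = 34.364.

q_2* = 34.364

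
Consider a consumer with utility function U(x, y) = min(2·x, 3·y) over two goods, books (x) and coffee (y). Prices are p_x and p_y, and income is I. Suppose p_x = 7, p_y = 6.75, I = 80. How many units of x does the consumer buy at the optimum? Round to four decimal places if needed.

x* = 6.9565

Demand: x*(p_x,p_y,I) = 3·I/(3·p_x + 2·p_y), y* = 2·I/(3·p_x + 2·p_y).
Here 3·7 + 2·6.75 = 34.5, giving x* = 6.9565.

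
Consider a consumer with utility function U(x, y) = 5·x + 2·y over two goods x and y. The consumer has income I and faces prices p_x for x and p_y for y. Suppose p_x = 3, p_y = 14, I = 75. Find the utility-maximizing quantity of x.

x* = 25

x gives more utility per dollar, so spend all income on x: x* = I/p_x, y* = 0.
Numerically: x* = 25, y* = 0.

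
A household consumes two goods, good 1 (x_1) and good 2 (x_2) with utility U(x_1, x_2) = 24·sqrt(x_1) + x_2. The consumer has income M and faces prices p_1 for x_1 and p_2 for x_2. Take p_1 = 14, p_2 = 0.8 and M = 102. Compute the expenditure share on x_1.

share on x_1 = 0.0645

Solve: √x_1 = 12·p_2/p_1, so x_1*(p_1,p_2) = (12·p_2/p_1)², and x_2* = (M − p_1·x_1*)/p_2.
Plugging in: x_1* = (12·0.8/14)² = 0.4702, x_2* = 119.2714.
Expenditure on x_1: 14·0.4702 = 6.5829; share = 0.0645.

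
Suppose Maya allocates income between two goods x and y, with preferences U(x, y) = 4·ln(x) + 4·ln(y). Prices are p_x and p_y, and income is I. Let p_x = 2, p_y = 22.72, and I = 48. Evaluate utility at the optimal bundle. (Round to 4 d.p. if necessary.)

V = 10.1589

MU_x/MU_y = (4·y)/(4·x); tangency sets this equal to p_x/p_y.
So 4·p_y·y = 4·p_x·x; combined with the budget, a share 0.5 of income goes to x.
Demand: x*(p_x,p_y,I) = 0.5·I/p_x and y* = 0.5·I/p_y.
At p_x=2, p_y=22.72, I=48: x* = 0.5·48/2 = 12, y* = 1.0563.
Utility at the optimum: U(12, 1.0563) = 10.1589.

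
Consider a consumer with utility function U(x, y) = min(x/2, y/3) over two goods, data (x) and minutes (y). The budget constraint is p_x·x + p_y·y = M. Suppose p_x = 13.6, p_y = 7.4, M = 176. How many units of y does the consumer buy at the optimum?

Leontief preferences: the optimum is at the kink where x/2 = y/3, i.e. y = (3/2)·x.
Budget: p_x·x + p_y·(3/2)·x = M, so (2·p_x + 3·p_y)·x = 2·M.
Demand: x*(p_x,p_y,M) = 2·M/(2·p_x + 3·p_y), y* = 3·M/(2·p_x + 3·p_y).
Here 2·13.6 + 3·7.4 = 49.4, giving y* = 10.6883.

y* = 10.6883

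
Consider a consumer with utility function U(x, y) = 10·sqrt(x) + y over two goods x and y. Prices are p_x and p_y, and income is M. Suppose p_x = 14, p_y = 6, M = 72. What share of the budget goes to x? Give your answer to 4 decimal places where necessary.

share on x = 0.8929

Solve: √x = 5·p_y/p_x, so x*(p_x,p_y) = (5·p_y/p_x)², and y* = (M − p_x·x*)/p_y.
Plugging in: x* = (5·6/14)² = 4.5918, y* = 1.2857.
Expenditure on x: 14·4.5918 = 64.2857; share = 0.8929.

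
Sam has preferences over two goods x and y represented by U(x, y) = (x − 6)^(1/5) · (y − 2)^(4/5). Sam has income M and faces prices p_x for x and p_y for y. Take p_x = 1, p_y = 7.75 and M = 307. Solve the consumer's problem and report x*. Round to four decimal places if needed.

Let x' = x−6, y' = y−2. MRS = (1/4)·y'/x' = p_x/p_y.
After buying the subsistence bundle (6, 2), a share 0.2 of the remaining income goes to x: x* = 6 + 0.2·(M − 6p_x − 2p_y)/p_x.
Discretionary income = 307 − 6·1 − 2·7.75 = 285.5; x* = 6 + 0.2·285.5/1 = 63.1.

x* = 63.1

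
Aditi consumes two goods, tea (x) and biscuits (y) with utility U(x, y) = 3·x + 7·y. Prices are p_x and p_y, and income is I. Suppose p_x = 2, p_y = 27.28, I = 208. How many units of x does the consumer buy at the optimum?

x* = 104

Perfect substitutes: compare marginal utility per dollar. 3/p_x vs 7/p_y → 1.5 vs 0.2566.
x gives more utility per dollar, so spend all income on x: x* = I/p_x, y* = 0.
Numerically: x* = 104, y* = 0.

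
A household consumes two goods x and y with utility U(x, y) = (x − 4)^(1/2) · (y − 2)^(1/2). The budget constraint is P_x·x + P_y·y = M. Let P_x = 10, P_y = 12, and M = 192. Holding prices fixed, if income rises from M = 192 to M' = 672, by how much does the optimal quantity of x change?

Substituting into the budget: x* = 4 + 0.5·(M − 4·P_x − 2·P_y)/P_x, and y* = 2 + 0.5·(…)/P_y.
Discretionary income = 192 − 4·10 − 2·12 = 128; x* = 4 + 0.5·128/10 = 10.4.
At M' = 672: x* = 34.4. Change: 34.4 − 10.4 = 24.

Δx* = 24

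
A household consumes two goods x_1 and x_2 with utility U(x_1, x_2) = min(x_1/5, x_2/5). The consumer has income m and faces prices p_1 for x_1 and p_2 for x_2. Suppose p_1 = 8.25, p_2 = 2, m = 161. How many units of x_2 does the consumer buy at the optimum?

Here 5·8.25 + 5·2 = 51.25, giving x_2* = 15.7073.

x_2* = 15.7073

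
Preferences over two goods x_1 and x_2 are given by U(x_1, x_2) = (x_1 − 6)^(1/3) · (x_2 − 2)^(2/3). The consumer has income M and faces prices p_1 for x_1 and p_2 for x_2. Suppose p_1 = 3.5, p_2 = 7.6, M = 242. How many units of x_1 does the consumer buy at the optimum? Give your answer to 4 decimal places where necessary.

This is Cobb-Douglas in (x_1−6, x_2−2): tangency gives 1/3·p_2·(x_2−2) = 2/3·p_1·(x_1−6).
After buying the subsistence bundle (6, 2), a share 1/3 of the remaining income goes to x_1: x_1* = 6 + 1/3·(M − 6p_1 − 2p_2)/p_1.
Discretionary income = 242 − 6·3.5 − 2·7.6 = 205.8; x_1* = 6 + 1/3·205.8/3.5 = 25.6.

x_1* = 25.6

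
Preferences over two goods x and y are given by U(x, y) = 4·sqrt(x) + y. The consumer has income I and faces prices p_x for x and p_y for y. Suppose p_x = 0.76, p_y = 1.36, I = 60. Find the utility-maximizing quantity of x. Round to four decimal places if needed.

Set MRS = p_x/p_y: 2·x^(−1/2) = p_x/p_y.
Solve: √x = 2·p_y/p_x, so x*(p_x,p_y) = (2·p_y/p_x)², and y* = (I − p_x·x*)/p_y.
Plugging in: x* = (2·1.36/0.76)² = 12.8089.

x* = 12.8089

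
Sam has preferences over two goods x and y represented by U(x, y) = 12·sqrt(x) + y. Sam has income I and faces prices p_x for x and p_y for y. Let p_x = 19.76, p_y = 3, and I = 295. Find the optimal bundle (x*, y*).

MU_x = 6/√x, MU_y = 1. Tangency: 6/√x = p_x/p_y.
Thus x* = (6·p_y/p_x)² — independent of I — with the rest of income spent on y.
Plugging in: x* = (6·3/19.76)² = 0.8298, y* = 92.8677.

x* = 0.8298, y* = 92.8677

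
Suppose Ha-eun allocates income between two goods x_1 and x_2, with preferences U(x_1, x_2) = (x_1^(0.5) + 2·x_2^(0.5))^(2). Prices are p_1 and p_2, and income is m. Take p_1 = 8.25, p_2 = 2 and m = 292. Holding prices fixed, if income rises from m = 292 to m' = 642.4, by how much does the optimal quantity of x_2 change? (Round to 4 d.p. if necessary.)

Δx_2* = 165.1886

From the CES first-order condition, (1/2)·(x_2/x_1)^(0.5) = p_1/p_2.
Hence x_2/x_1 = (2·p_1/p_2)^(1/(0.5)), i.e. raised to the 2 power.
Substitute x_2 = (x_2/x_1)·x_1 into the budget: x_1* = m/(p_1 + p_2·(x_2/x_1)).
Numerically x_2/x_1 = 68.0625, so x_1* = 292/(8.25 + 2·68.0625) = 2.0225 and x_2* = 68.0625·2.0225 = 137.6571.
At m' = 642.4: x_2* = 302.8457. Change: 302.8457 − 137.6571 = 165.1886.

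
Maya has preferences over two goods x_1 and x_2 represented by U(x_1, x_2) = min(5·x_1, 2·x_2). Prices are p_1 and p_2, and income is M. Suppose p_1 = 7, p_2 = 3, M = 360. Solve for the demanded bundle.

x_1* = 24.8276, x_2* = 62.069

Leontief preferences: the optimum is at the kink where x_1/2 = x_2/5, i.e. x_2 = (5/2)·x_1.
Budget: p_1·x_1 + p_2·(5/2)·x_1 = M, so (2·p_1 + 5·p_2)·x_1 = 2·M.
Demand: x_1*(p_1,p_2,M) = 2·M/(2·p_1 + 5·p_2), x_2* = 5·M/(2·p_1 + 5·p_2).
Here 2·7 + 5·3 = 29, giving x_1* = 24.8276 and x_2* = 62.069.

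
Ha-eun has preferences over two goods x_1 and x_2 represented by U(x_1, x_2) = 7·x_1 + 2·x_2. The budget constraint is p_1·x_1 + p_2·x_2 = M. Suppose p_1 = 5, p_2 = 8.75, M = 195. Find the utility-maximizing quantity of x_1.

x_1* = 39

Numerically: x_1* = 39, x_2* = 0.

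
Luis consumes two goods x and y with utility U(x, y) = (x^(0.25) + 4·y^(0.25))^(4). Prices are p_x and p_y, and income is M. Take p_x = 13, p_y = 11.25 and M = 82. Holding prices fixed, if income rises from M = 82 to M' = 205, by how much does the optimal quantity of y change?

From the CES first-order condition, (1/4)·(y/x)^(0.75) = p_x/p_y.
Hence y/x = (4·p_x/p_y)^(1/(0.75)), i.e. raised to the 4/3 power.
Substitute y = (y/x)·x into the budget: x* = M/(p_x + p_y·(y/x)).
Numerically y/x = 7.699593, so x* = 82/(13 + 11.25·7.699593) = 0.8231 and y* = 7.699593·0.8231 = 6.3377.
At M' = 205: y* = 15.8443. Change: 15.8443 − 6.3377 = 9.5066.

Δy* = 9.5066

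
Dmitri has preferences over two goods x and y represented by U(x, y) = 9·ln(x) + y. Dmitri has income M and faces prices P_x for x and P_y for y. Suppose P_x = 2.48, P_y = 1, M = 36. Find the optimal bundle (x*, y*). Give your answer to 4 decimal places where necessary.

x* = 3.629, y* = 27

Set MRS = P_x/P_y: (9/x)/1 = P_x/P_y.
So x*(P_x,P_y) = 9·P_y/P_x, independent of income; and y* = (M − 9·P_y)/P_y.
At the given prices: x* = 9·1/2.48 = 3.629, and y* = 27.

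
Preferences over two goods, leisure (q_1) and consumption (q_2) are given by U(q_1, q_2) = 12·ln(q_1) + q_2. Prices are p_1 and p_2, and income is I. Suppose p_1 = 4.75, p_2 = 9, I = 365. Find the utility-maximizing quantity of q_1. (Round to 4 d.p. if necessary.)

q_1* = 22.7368

MU_q_1 = 12/q_1, MU_q_2 = 1. Tangency: 12/q_1 = p_1/p_2.
So q_1*(p_1,p_2) = 12·p_2/p_1, independent of income; and q_2* = (I − 12·p_2)/p_2.
At the given prices: q_1* = 12·9/4.75 = 22.7368.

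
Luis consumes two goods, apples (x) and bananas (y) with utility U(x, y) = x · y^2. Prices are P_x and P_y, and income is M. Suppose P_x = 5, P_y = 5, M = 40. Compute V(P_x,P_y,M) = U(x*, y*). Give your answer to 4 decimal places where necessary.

V = 75.8519

Tangency: MRS = (1/2)·y/x = P_x/P_y.
Rearranging, P_y·y = 2·P_x·x. Substituting into the budget gives P_x·x·(1 + 2) = M.
Demand: x*(P_x,P_y,M) = 1/3·M/P_x and y* = 2/3·M/P_y.
At P_x=5, P_y=5, M=40: x* = 1/3·40/5 = 2.6667, y* = 5.3333.
Utility at the optimum: U(2.6667, 5.3333) = 75.8519.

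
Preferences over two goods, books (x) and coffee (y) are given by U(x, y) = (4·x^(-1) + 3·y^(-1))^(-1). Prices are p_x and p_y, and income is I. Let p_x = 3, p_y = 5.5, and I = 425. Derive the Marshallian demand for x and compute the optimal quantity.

x* = 65.2059

MRS = MU_x/MU_y = (4/3)·(y/x)^(2). Set equal to p_x/p_y.
Solve for the ratio: y/x = [(3/4)·p_x/p_y]^(0.5).
With the ratio pinned down, the budget gives x* = I/(p_x + p_y·(y/x)) and y* = (y/x)·x*.
Numerically y/x = 0.639602, so x* = 425/(3 + 5.5·0.639602) = 65.2059.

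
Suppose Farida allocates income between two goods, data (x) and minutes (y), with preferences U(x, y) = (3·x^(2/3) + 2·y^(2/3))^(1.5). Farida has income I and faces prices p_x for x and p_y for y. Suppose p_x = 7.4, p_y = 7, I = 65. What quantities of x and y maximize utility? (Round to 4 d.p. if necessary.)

x* = 6.5988, y* = 2.3099

MU_x ∝ 3·x^(-1/3), MU_y ∝ 2·y^(-1/3), so MRS = (3/2)·(y/x)^(1/3) = p_x/p_y.
Hence y/x = ((2/3)·p_x/p_y)^(1/(1/3)), i.e. raised to the 3 power.
With the ratio pinned down, the budget gives x* = I/(p_x + p_y·(y/x)) and y* = (y/x)·x*.
Numerically y/x = 0.350048, so x* = 65/(7.4 + 7·0.350048) = 6.5988 and y* = 0.350048·6.5988 = 2.3099.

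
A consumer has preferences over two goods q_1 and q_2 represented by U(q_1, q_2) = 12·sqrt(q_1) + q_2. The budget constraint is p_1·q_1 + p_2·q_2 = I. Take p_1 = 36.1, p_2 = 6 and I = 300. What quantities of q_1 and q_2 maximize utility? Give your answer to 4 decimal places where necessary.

Solve: √q_1 = 6·p_2/p_1, so q_1*(p_1,p_2) = (6·p_2/p_1)², and q_2* = (I − p_1·q_1*)/p_2.
Plugging in: q_1* = (6·6/36.1)² = 0.9945, q_2* = 44.0166.

q_1* = 0.9945, q_2* = 44.0166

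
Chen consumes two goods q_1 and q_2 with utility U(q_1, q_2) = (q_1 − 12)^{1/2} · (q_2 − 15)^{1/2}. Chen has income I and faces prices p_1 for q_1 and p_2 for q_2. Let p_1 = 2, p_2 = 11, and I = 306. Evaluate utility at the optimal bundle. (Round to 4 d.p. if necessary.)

V = 12.4722

MRS = (q_2−15)/(q_1−12). Tangency with p_1/p_2 gives q_2−15 = (p_1/p_2)·(q_1−12).
After buying the subsistence bundle (12, 15), a share 0.5 of the remaining income goes to q_1: q_1* = 12 + 0.5·(I − 12p_1 − 15p_2)/p_1.
Discretionary income = 306 − 12·2 − 15·11 = 117; q_1* = 12 + 0.5·117/2 = 41.25; q_2* = 15 + 0.5·117/11 = 20.3182.
Utility at the optimum: U(41.25, 20.3182) = 12.4722.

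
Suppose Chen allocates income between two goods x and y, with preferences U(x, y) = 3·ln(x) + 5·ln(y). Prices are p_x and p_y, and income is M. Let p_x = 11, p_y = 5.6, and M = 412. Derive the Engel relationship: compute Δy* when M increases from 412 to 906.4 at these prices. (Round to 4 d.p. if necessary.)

Δy* = 55.1786

Demand: x*(p_x,p_y,M) = 0.375·M/p_x and y* = 0.625·M/p_y.
At p_x=11, p_y=5.6, M=412: y* = 0.625·412/5.6 = 45.9821.
At M' = 906.4: y* = 101.1607. Change: 101.1607 − 45.9821 = 55.1786.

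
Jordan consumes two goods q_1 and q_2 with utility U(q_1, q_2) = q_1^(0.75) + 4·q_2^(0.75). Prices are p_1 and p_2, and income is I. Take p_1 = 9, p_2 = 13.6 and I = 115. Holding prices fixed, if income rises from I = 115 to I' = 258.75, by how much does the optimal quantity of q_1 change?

Δq_1* = 0.2124

Numerically q_2/q_1 = 49.096934, so q_1* = 115/(9 + 13.6·49.096934) = 0.1699.
At I' = 258.75: q_1* = 0.3824. Change: 0.3824 − 0.1699 = 0.2124.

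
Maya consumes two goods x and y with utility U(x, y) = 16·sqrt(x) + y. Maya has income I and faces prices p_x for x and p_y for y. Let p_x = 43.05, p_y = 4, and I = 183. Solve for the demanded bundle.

MU_x = 8/√x, MU_y = 1. Tangency: 8/√x = p_x/p_y.
Solve: √x = 8·p_y/p_x, so x*(p_x,p_y) = (8·p_y/p_x)², and y* = (I − p_x·x*)/p_y.
Plugging in: x* = (8·4/43.05)² = 0.5525, y* = 39.8034.

x* = 0.5525, y* = 39.8034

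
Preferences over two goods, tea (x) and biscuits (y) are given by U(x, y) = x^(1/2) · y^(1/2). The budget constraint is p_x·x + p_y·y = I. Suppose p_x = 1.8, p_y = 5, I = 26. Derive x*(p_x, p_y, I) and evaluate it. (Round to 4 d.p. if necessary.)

x* = 7.2222

Demand: x*(p_x,p_y,I) = 0.5·I/p_x and y* = 0.5·I/p_y.
At p_x=1.8, p_y=5, I=26: x* = 0.5·26/1.8 = 7.2222.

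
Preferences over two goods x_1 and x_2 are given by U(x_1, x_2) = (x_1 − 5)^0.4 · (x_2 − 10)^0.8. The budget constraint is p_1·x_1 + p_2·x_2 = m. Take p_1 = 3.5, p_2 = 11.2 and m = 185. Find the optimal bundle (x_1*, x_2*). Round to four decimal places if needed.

x_1* = 10.2857, x_2* = 13.3036

Discretionary income = 185 − 5·3.5 − 10·11.2 = 55.5; x_1* = 5 + 1/3·55.5/3.5 = 10.2857; x_2* = 10 + 2/3·55.5/11.2 = 13.3036.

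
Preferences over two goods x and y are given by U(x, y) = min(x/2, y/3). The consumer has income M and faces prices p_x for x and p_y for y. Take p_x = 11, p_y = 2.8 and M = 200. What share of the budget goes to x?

share on x = 0.7237

With perfect complements, no substitution: consume in ratio x:y = 2:3.
Budget: p_x·x + p_y·(3/2)·x = M, so (2·p_x + 3·p_y)·x = 2·M.
Demand: x*(p_x,p_y,M) = 2·M/(2·p_x + 3·p_y), y* = 3·M/(2·p_x + 3·p_y).
Here 2·11 + 3·2.8 = 30.4, giving x* = 13.1579 and y* = 19.7368.
Expenditure on x: 11·13.1579 = 144.7368; share = 0.7237.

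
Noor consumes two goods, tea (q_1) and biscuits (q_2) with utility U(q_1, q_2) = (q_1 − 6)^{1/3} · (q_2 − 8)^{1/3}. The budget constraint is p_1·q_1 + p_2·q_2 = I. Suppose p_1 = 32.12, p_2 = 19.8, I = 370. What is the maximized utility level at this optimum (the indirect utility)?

V = 0.5194

This is Cobb-Douglas in (q_1−6, q_2−8): tangency gives 1/3·p_2·(q_2−8) = 1/3·p_1·(q_1−6).
Substituting into the budget: q_1* = 6 + 0.5·(I − 6·p_1 − 8·p_2)/p_1, and q_2* = 8 + 0.5·(…)/p_2.
Discretionary income = 370 − 6·32.12 − 8·19.8 = 18.88; q_1* = 6 + 0.5·18.88/32.12 = 6.2939; q_2* = 8 + 0.5·18.88/19.8 = 8.4768.
Utility at the optimum: U(6.2939, 8.4768) = 0.5194.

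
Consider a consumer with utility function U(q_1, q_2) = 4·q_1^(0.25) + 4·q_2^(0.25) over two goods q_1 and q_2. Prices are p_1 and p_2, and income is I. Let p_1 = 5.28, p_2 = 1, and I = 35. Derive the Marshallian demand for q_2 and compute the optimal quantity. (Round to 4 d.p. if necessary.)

From the CES first-order condition, (q_2/q_1)^(0.75) = p_1/p_2.
Solve for the ratio: q_2/q_1 = [p_1/p_2]^(4/3).
With the ratio pinned down, the budget gives q_1* = I/(p_1 + p_2·(q_2/q_1)) and q_2* = (q_2/q_1)·q_1*.
Numerically q_2/q_1 = 9.194157, so q_1* = 35/(5.28 + 1·9.194157) = 2.4181 and q_2* = 9.194157·2.4181 = 22.2324.

q_2* = 22.2324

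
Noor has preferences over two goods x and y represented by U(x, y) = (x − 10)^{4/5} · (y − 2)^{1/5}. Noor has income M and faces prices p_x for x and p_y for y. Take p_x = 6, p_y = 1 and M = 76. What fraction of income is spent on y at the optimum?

Discretionary income = 76 − 10·6 − 2·1 = 14; x* = 10 + 0.8·14/6 = 11.8667; y* = 2 + 0.2·14/1 = 4.8.
Expenditure on y: 1·4.8 = 4.8; share = 0.0632.

share on y = 0.0632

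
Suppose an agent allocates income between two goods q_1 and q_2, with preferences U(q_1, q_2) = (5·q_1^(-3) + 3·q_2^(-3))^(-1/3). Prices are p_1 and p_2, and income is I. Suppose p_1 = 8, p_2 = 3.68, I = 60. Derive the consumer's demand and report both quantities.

From the CES first-order condition, (5/3)·(q_2/q_1)^(4) = p_1/p_2.
Solve for the ratio: q_2/q_1 = [(3/5)·p_1/p_2]^(0.25).
Substitute q_2 = (q_2/q_1)·q_1 into the budget: q_1* = I/(p_1 + p_2·(q_2/q_1)).
Numerically q_2/q_1 = 1.068682, so q_1* = 60/(8 + 3.68·1.068682) = 5.0282 and q_2* = 1.068682·5.0282 = 5.3735.

q_1* = 5.0282, q_2* = 5.3735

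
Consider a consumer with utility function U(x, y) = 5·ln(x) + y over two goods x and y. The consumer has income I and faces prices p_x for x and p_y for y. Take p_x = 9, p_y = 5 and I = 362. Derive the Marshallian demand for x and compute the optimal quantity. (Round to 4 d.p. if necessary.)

Set MRS = p_x/p_y: (5/x)/1 = p_x/p_y.
So x*(p_x,p_y) = 5·p_y/p_x, independent of income; and y* = (I − 5·p_y)/p_y.
At the given prices: x* = 5·5/9 = 2.7778.

x* = 2.7778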